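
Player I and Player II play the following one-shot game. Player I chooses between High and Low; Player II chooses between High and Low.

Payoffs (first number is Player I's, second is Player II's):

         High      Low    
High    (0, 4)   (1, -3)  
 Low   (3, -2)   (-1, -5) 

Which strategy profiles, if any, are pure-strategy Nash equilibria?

(High, High): Player I prefers Low (3 > 0) — not an equilibrium.
(High, Low): Player II prefers High (4 > -3) — not an equilibrium.
(Low, High): Player I gets 3 ≥ 0 from High, and Player II gets -2 ≥ -5 from Low — Nash equilibrium.
(Low, Low): Player I prefers High (1 > -1); Player II prefers High (-2 > -5) — not an equilibrium.

(Low, High)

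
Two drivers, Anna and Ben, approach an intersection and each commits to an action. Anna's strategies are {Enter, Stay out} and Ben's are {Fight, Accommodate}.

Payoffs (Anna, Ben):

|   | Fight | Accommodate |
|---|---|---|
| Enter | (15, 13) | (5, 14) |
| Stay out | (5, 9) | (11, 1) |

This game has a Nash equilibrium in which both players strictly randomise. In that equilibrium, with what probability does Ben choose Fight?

Let q be the probability that Ben plays Fight. In a completely mixed equilibrium, Anna must be indifferent between Enter and Stay out.
Anna's expected payoff from Enter is 15q + 5(1−q); from Stay out it is 5q + 11(1−q).
Setting these equal: 10q + 5 = −6q + 11, so q = 3/8.

3/8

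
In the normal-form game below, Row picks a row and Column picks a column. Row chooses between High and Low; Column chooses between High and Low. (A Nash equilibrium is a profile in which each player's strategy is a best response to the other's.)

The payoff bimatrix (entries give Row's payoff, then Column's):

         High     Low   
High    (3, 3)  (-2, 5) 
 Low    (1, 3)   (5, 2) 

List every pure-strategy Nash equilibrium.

(High, High): Column prefers Low (5 > 3) — not an equilibrium.
(High, Low): Row prefers Low (5 > -2) — not an equilibrium.
(Low, High): Row prefers High (3 > 1) — not an equilibrium.
(Low, Low): Column prefers High (3 > 2) — not an equilibrium.

none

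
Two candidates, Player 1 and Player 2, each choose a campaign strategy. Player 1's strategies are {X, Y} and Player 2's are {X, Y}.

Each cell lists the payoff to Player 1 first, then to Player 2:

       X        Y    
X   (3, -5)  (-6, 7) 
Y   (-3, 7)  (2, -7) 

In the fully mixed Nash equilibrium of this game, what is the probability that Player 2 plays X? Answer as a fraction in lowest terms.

4/7

Let c be the probability that Player 2 plays X. In a completely mixed equilibrium, Player 1 must be indifferent between X and Y.
Player 1's expected payoff from X is 3c − 6(1−c); from Y it is −3c + 2(1−c).
Setting these equal: 9c − 6 = −5c + 2, so c = 4/7.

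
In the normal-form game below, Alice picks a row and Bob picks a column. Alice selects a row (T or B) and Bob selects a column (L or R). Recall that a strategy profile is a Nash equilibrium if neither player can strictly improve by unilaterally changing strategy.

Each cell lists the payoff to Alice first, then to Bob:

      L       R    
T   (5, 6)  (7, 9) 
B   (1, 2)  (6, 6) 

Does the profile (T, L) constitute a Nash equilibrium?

No

At (T, L), Alice earns 5; switching to B would give 1, so Alice has no profitable deviation.
Bob earns 6; switching to R would give 9, so Bob would deviate.
Since at least one player can profitably deviate, this is not a Nash equilibrium.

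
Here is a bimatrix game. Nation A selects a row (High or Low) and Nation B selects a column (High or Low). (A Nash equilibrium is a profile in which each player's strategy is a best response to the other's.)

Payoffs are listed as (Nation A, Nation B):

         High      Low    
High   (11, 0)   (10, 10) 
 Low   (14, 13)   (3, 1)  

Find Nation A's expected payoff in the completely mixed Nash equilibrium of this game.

First find y, the probability Nation B plays High, from Nation A's indifference between High and Low: 11y + 10(1−y) = 14y + 3(1−y), giving y = 7/10.
Since Nation A is indifferent in equilibrium, Nation A's expected payoff equals the payoff from either row against (7/10, 3/10). Using High: 11(7/10) + 10(3/10) = 107/10.

107/10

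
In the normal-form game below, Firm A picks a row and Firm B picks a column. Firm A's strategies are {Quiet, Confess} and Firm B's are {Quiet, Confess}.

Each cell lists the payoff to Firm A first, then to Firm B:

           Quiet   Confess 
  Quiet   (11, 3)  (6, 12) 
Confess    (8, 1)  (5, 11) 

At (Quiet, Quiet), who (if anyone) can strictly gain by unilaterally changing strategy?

Firm A at (Quiet, Quiet) earns 11; deviating to Confess yields 8 — not better.
Firm B earns 3; deviating to Confess yields 12 — a strict improvement.
Only Firm B has a strictly profitable deviation.

Firm B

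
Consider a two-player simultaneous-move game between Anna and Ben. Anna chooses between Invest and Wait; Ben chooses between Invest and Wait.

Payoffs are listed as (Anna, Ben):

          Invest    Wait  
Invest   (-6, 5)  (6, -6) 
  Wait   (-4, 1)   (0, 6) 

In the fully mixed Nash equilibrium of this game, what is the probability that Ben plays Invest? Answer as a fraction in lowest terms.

Let c be the probability that Ben plays Invest. In a completely mixed equilibrium, Anna must be indifferent between Invest and Wait.
Anna's expected payoff from Invest is −6c + 6(1−c); from Wait it is −4c.
Setting these equal: −12c + 6 = −4c, so c = 3/4.

3/4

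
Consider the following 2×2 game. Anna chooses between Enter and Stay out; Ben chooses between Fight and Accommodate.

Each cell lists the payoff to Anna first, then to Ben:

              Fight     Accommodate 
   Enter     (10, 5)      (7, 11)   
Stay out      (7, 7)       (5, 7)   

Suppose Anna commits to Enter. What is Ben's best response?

Accommodate

Against Enter, Ben earns 5 from Fight and 11 from Accommodate.
So Accommodate is the best response.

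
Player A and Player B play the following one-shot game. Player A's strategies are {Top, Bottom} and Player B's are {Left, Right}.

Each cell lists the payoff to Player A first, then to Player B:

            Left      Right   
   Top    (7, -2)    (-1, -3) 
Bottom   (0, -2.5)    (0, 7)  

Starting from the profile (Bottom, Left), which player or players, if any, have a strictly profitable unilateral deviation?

Both

Player A at (Bottom, Left) earns 0; deviating to Top yields 7 — a strict improvement.
Player B earns -2.5; deviating to Right yields 7 — a strict improvement.
Both Player A and Player B have strictly profitable deviations.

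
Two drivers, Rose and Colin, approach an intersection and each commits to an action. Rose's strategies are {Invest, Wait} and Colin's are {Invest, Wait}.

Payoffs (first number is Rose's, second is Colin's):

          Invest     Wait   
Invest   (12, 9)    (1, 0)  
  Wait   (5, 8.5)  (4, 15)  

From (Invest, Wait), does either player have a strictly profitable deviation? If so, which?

Both

Rose at (Invest, Wait) earns 1; deviating to Wait yields 4 — a strict improvement.
Colin earns 0; deviating to Invest yields 9 — a strict improvement.
Both Rose and Colin have strictly profitable deviations.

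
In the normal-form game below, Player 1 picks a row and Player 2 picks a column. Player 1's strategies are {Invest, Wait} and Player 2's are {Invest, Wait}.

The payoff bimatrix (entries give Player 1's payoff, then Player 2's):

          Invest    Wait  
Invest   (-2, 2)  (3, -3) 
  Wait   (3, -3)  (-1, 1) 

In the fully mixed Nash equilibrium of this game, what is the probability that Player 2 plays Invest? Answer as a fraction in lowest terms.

Let c be the probability that Player 2 plays Invest. In a completely mixed equilibrium, Player 1 must be indifferent between Invest and Wait.
Player 1's expected payoff from Invest is −2c + 3(1−c); from Wait it is 3c − (1−c).
Setting these equal: −5c + 3 = 4c − 1, so c = 4/9.

4/9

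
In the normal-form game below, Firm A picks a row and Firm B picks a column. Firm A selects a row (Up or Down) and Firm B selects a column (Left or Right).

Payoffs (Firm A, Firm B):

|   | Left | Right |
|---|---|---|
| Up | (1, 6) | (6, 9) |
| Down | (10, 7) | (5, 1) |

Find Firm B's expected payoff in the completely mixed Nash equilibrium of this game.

First find x, the probability Firm A plays Up, from Firm B's indifference between Left and Right: 6x + 7(1−x) = 9x + (1−x), giving x = 2/3.
Since Firm B is indifferent in equilibrium, Firm B's expected payoff equals the payoff from either column against (2/3, 1/3). Using Left: 6(2/3) + 7(1/3) = 19/3.

19/3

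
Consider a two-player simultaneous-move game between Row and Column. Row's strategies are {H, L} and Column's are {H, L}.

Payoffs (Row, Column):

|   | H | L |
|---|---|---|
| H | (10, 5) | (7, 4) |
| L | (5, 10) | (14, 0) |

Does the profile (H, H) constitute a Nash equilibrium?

Yes

At (H, H), Row earns 10; switching to L would give 5, so Row has no profitable deviation.
Column earns 5; switching to L would give 4, so Column has no profitable deviation.
Neither player can gain by a unilateral deviation, so this profile is a Nash equilibrium.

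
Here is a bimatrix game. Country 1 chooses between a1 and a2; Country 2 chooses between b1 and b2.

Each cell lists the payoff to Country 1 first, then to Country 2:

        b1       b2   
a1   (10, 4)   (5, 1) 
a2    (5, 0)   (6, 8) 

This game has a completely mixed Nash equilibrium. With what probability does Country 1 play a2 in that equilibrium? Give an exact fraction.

Let p be the probability that Country 1 plays a1. In a completely mixed equilibrium, Country 2 must be indifferent between b1 and b2.
Country 2's expected payoff from b1 is 4p; from b2 it is p + 8(1−p).
Setting these equal: 4p = −7p + 8, so p = 8/11.
Therefore Country 1 plays a2 with probability 1 − 8/11 = 3/11.

3/11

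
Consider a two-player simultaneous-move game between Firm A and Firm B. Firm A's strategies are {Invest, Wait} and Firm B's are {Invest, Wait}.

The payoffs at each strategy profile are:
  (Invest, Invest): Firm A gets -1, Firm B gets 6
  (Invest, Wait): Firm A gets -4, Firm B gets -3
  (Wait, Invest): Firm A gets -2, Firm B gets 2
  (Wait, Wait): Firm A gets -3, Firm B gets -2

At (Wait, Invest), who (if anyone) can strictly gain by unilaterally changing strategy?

Firm A

Firm A at (Wait, Invest) earns -2; deviating to Invest yields -1 — a strict improvement.
Firm B earns 2; deviating to Wait yields -2 — not better.
Only Firm A has a strictly profitable deviation.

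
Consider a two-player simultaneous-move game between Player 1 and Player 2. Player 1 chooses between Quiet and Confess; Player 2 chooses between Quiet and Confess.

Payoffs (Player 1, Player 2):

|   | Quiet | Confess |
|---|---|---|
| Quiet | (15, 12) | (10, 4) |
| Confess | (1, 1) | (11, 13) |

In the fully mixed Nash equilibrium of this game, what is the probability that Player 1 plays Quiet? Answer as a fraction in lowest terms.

Let x be the probability that Player 1 plays Quiet. In a completely mixed equilibrium, Player 2 must be indifferent between Quiet and Confess.
Player 2's expected payoff from Quiet is 12x + (1−x); from Confess it is 4x + 13(1−x).
Setting these equal: 11x + 1 = −9x + 13, so x = 3/5.

3/5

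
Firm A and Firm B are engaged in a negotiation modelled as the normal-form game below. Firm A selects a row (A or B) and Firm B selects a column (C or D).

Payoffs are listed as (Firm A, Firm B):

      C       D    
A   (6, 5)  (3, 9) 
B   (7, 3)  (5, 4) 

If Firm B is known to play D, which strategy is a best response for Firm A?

B

Against D, Firm A earns 3 from A and 5 from B.
So B is the best response.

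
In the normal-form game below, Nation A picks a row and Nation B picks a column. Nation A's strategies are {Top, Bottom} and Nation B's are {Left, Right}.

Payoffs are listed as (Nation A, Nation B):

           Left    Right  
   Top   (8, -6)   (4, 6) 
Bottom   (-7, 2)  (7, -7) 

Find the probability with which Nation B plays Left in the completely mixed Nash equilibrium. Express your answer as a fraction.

Let c be the probability that Nation B plays Left. In a completely mixed equilibrium, Nation A must be indifferent between Top and Bottom.
Nation A's expected payoff from Top is 8c + 4(1−c); from Bottom it is −7c + 7(1−c).
Setting these equal: 4c + 4 = −14c + 7, so c = 1/6.

1/6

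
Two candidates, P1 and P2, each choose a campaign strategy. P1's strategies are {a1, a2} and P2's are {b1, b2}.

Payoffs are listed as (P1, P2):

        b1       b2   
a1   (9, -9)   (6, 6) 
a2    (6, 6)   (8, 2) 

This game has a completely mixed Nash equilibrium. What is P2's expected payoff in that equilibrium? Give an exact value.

54/19

First find x, the probability P1 plays a1, from P2's indifference between b1 and b2: −9x + 6(1−x) = 6x + 2(1−x), giving x = 4/19.
Since P2 is indifferent in equilibrium, P2's expected payoff equals the payoff from either column against (4/19, 15/19). Using b1: −9(4/19) + 6(15/19) = 54/19.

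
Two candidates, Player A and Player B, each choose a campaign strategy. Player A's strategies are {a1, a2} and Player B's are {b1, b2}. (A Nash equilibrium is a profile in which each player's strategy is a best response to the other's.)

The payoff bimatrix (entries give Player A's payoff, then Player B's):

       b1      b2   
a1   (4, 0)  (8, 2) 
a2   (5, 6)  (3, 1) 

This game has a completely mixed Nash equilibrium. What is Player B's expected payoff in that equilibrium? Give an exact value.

First find x, the probability Player A plays a1, from Player B's indifference between b1 and b2: 6(1−x) = 2x + (1−x), giving x = 5/7.
Since Player B is indifferent in equilibrium, Player B's expected payoff equals the payoff from either column against (5/7, 2/7). Using b1: 6(2/7) = 12/7.

12/7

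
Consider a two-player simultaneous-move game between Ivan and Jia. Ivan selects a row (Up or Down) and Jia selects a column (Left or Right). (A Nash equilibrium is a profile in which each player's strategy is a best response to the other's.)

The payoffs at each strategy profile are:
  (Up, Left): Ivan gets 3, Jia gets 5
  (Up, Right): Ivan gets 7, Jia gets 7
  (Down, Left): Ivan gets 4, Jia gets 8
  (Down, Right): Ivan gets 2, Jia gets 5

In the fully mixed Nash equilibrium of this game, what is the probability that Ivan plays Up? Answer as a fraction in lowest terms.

3/5

Let p be the probability that Ivan plays Up. In a completely mixed equilibrium, Jia must be indifferent between Left and Right.
Jia's expected payoff from Left is 5p + 8(1−p); from Right it is 7p + 5(1−p).
Setting these equal: −3p + 8 = 2p + 5, so p = 3/5.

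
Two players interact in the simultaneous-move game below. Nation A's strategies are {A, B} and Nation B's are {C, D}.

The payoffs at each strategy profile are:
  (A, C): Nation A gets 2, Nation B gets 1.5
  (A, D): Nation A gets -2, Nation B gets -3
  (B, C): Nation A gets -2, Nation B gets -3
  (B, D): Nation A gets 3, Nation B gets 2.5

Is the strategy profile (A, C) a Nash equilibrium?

Yes

At (A, C), Nation A earns 2; switching to B would give -2, so Nation A has no profitable deviation.
Nation B earns 1.5; switching to D would give -3, so Nation B has no profitable deviation.
Neither player can gain by a unilateral deviation, so this profile is a Nash equilibrium.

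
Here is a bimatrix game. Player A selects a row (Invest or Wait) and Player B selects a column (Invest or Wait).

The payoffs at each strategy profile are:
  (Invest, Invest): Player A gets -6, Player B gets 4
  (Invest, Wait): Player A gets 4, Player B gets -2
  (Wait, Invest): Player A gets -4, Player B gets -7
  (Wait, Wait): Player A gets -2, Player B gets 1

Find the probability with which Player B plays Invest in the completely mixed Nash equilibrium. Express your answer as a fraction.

3/4

Let q be the probability that Player B plays Invest. In a completely mixed equilibrium, Player A must be indifferent between Invest and Wait.
Player A's expected payoff from Invest is −6q + 4(1−q); from Wait it is −4q − 2(1−q).
Setting these equal: −10q + 4 = −2q − 2, so q = 3/4.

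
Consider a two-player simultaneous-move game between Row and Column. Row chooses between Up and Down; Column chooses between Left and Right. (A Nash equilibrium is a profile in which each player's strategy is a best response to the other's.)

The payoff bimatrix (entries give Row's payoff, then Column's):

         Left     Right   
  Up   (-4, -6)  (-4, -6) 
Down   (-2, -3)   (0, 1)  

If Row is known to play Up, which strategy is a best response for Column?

Against Up, Column earns -6 from Left and -6 from Right.
So either strategy is a best response.

either — both Left and Right are best responses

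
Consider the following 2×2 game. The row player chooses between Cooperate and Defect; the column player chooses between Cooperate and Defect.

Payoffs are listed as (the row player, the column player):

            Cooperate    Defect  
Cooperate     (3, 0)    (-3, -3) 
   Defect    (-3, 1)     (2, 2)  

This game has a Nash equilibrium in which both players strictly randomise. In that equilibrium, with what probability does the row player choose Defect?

3/4

Let x be the probability that the row player plays Cooperate. In a completely mixed equilibrium, the column player must be indifferent between Cooperate and Defect.
The column player's expected payoff from Cooperate is (1−x); from Defect it is −3x + 2(1−x).
Setting these equal: −x + 1 = −5x + 2, so x = 1/4.
Therefore the row player plays Defect with probability 1 − 1/4 = 3/4.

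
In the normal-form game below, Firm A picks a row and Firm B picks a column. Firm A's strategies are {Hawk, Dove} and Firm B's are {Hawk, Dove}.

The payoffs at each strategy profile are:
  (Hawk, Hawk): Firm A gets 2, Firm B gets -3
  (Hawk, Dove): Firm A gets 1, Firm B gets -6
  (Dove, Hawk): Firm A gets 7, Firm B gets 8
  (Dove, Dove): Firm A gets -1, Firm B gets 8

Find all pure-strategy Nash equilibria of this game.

(Hawk, Hawk): Firm A prefers Dove (7 > 2) — not an equilibrium.
(Hawk, Dove): Firm B prefers Hawk (-3 > -6) — not an equilibrium.
(Dove, Hawk): Firm A gets 7 ≥ 2 from Hawk, and Firm B gets 8 ≥ 8 from Dove — Nash equilibrium.
(Dove, Dove): Firm A prefers Hawk (1 > -1) — not an equilibrium.

(Dove, Hawk)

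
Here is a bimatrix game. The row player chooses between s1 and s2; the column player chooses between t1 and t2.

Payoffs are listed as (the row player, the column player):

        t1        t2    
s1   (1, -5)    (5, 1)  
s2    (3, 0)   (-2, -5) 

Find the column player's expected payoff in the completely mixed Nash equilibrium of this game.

-25/11

First find p, the probability the row player plays s1, from the column player's indifference between t1 and t2: −5p = p − 5(1−p), giving p = 5/11.
Since the column player is indifferent in equilibrium, the column player's expected payoff equals the payoff from either column against (5/11, 6/11). Using t1: −5(5/11) = -25/11.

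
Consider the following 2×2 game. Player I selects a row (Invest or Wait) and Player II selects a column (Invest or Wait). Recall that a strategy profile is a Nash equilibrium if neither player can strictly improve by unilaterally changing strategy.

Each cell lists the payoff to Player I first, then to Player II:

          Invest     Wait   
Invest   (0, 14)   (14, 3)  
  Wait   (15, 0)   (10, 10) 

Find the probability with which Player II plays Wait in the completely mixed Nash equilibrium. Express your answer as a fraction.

Let y be the probability that Player II plays Invest. In a completely mixed equilibrium, Player I must be indifferent between Invest and Wait.
Player I's expected payoff from Invest is 14(1−y); from Wait it is 15y + 10(1−y).
Setting these equal: −14y + 14 = 5y + 10, so y = 4/19.
Therefore Player II plays Wait with probability 1 − 4/19 = 15/19.

15/19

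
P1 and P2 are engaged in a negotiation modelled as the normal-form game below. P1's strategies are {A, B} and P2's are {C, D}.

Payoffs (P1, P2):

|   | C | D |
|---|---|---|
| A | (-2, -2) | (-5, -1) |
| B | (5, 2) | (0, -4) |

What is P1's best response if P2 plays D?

Against D, P1 earns -5 from A and 0 from B.
So B is the best response.

B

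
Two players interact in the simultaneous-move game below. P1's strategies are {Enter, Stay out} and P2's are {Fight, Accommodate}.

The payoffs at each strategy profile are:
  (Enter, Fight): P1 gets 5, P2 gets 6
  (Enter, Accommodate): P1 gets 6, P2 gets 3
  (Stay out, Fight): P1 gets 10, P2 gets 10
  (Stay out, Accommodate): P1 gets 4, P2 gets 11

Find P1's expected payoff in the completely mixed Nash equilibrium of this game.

First find y, the probability P2 plays Fight, from P1's indifference between Enter and Stay out: 5y + 6(1−y) = 10y + 4(1−y), giving y = 2/7.
Since P1 is indifferent in equilibrium, P1's expected payoff equals the payoff from either row against (2/7, 5/7). Using Enter: 5(2/7) + 6(5/7) = 40/7.

40/7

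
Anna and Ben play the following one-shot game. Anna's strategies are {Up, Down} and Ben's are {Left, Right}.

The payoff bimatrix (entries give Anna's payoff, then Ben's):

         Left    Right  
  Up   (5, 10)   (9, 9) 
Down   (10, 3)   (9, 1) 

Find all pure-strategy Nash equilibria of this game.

(Up, Left): Anna prefers Down (10 > 5) — not an equilibrium.
(Up, Right): Ben prefers Left (10 > 9) — not an equilibrium.
(Down, Left): Anna gets 10 ≥ 5 from Up, and Ben gets 3 ≥ 1 from Right — Nash equilibrium.
(Down, Right): Ben prefers Left (3 > 1) — not an equilibrium.

(Down, Left)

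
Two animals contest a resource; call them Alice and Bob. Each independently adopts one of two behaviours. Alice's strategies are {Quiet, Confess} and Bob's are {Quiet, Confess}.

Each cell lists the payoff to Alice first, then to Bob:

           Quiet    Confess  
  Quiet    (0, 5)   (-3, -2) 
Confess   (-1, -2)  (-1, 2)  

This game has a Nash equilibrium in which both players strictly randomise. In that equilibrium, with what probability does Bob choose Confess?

Let y be the probability that Bob plays Quiet. In a completely mixed equilibrium, Alice must be indifferent between Quiet and Confess.
Alice's expected payoff from Quiet is −3(1−y); from Confess it is −y − (1−y).
Setting these equal: 3y − 3 = -1, so y = 2/3.
Therefore Bob plays Confess with probability 1 − 2/3 = 1/3.

1/3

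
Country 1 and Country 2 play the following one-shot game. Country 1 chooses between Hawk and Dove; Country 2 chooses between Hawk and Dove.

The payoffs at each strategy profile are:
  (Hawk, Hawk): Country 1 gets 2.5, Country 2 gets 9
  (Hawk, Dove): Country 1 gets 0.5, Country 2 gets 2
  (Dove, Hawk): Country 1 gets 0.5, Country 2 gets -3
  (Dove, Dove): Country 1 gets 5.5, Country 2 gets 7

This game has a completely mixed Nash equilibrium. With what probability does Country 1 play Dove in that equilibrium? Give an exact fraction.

Let x be the probability that Country 1 plays Hawk. In a completely mixed equilibrium, Country 2 must be indifferent between Hawk and Dove.
Country 2's expected payoff from Hawk is 9x − 3(1−x); from Dove it is 2x + 7(1−x).
Setting these equal: 12x − 3 = −5x + 7, so x = 10/17.
Therefore Country 1 plays Dove with probability 1 − 10/17 = 7/17.

7/17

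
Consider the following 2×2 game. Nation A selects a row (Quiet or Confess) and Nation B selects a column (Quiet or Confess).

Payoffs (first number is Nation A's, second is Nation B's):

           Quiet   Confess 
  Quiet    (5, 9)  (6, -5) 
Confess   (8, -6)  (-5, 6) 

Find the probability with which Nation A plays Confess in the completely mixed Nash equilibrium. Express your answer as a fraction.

7/13

Let p be the probability that Nation A plays Quiet. In a completely mixed equilibrium, Nation B must be indifferent between Quiet and Confess.
Nation B's expected payoff from Quiet is 9p − 6(1−p); from Confess it is −5p + 6(1−p).
Setting these equal: 15p − 6 = −11p + 6, so p = 6/13.
Therefore Nation A plays Confess with probability 1 − 6/13 = 7/13.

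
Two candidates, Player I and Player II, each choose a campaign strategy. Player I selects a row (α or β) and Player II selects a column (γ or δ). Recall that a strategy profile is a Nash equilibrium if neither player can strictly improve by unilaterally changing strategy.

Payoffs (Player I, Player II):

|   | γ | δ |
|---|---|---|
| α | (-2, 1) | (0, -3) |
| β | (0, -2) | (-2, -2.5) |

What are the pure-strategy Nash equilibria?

(α, γ): Player I prefers β (0 > -2) — not an equilibrium.
(α, δ): Player II prefers γ (1 > -3) — not an equilibrium.
(β, γ): Player I gets 0 ≥ -2 from α, and Player II gets -2 ≥ -2.5 from δ — Nash equilibrium.
(β, δ): Player I prefers α (0 > -2); Player II prefers γ (-2 > -2.5) — not an equilibrium.

(β, γ)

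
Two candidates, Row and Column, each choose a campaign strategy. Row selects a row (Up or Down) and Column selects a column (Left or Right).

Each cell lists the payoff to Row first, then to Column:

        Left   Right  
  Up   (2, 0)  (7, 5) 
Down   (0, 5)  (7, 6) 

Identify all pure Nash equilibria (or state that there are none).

(Up, Left): Column prefers Right (5 > 0) — not an equilibrium.
(Up, Right): Row gets 7 ≥ 7 from Down, and Column gets 5 ≥ 0 from Left — Nash equilibrium.
(Down, Left): Row prefers Up (2 > 0); Column prefers Right (6 > 5) — not an equilibrium.
(Down, Right): Row gets 7 ≥ 7 from Up, and Column gets 6 ≥ 5 from Left — Nash equilibrium.

(Up, Right) and (Down, Right)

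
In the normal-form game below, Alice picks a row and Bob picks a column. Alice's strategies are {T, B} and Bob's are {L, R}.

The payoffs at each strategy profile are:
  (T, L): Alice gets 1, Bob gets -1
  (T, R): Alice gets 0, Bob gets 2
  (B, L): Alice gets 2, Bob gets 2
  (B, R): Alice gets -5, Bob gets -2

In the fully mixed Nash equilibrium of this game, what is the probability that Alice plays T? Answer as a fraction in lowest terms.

4/7

Let p be the probability that Alice plays T. In a completely mixed equilibrium, Bob must be indifferent between L and R.
Bob's expected payoff from L is −p + 2(1−p); from R it is 2p − 2(1−p).
Setting these equal: −3p + 2 = 4p − 2, so p = 4/7.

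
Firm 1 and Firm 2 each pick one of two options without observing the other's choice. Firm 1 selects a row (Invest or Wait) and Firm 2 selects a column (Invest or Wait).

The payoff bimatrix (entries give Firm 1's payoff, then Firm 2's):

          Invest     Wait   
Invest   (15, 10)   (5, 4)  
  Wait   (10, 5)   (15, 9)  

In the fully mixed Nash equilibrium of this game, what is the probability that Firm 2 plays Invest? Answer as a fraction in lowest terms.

2/3

Let y be the probability that Firm 2 plays Invest. In a completely mixed equilibrium, Firm 1 must be indifferent between Invest and Wait.
Firm 1's expected payoff from Invest is 15y + 5(1−y); from Wait it is 10y + 15(1−y).
Setting these equal: 10y + 5 = −5y + 15, so y = 2/3.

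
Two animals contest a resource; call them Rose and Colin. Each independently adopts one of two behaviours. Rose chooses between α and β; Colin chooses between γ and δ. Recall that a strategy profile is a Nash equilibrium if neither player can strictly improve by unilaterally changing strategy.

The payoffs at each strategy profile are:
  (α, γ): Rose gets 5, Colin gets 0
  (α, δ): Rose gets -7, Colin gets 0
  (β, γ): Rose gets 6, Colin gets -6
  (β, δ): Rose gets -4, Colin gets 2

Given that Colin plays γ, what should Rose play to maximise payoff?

β

Against γ, Rose earns 5 from α and 6 from β.
So β is the best response.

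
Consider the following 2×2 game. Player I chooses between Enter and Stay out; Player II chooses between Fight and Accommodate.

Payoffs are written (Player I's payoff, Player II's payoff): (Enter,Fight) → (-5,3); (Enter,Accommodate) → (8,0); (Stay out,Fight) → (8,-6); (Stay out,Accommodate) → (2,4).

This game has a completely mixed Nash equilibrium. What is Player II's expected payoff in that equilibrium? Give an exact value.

First find p, the probability Player I plays Enter, from Player II's indifference between Fight and Accommodate: 3p − 6(1−p) = 4(1−p), giving p = 10/13.
Since Player II is indifferent in equilibrium, Player II's expected payoff equals the payoff from either column against (10/13, 3/13). Using Fight: 3(10/13) − 6(3/13) = 12/13.

12/13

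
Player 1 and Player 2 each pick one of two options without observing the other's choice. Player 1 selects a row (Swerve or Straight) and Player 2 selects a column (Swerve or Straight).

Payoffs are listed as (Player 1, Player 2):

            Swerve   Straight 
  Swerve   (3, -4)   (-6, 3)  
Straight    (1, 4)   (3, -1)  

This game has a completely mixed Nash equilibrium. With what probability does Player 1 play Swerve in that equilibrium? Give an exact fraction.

Let x be the probability that Player 1 plays Swerve. In a completely mixed equilibrium, Player 2 must be indifferent between Swerve and Straight.
Player 2's expected payoff from Swerve is −4x + 4(1−x); from Straight it is 3x − (1−x).
Setting these equal: −8x + 4 = 4x − 1, so x = 5/12.

5/12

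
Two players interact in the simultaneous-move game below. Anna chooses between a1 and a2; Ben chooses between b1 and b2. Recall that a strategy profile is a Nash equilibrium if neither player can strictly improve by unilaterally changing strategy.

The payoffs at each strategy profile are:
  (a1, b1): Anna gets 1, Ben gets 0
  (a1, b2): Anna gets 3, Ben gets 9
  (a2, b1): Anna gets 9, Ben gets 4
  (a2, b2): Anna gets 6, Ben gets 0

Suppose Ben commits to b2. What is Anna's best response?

Against b2, Anna earns 3 from a1 and 6 from a2.
So a2 is the best response.

a2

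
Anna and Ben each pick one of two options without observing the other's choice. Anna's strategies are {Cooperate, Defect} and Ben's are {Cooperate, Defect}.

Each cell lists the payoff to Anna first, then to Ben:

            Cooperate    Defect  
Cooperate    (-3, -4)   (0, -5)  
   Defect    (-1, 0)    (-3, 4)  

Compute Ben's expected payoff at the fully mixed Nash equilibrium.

First find p, the probability Anna plays Cooperate, from Ben's indifference between Cooperate and Defect: −4p = −5p + 4(1−p), giving p = 4/5.
Since Ben is indifferent in equilibrium, Ben's expected payoff equals the payoff from either column against (4/5, 1/5). Using Cooperate: −4(4/5) = -16/5.

-16/5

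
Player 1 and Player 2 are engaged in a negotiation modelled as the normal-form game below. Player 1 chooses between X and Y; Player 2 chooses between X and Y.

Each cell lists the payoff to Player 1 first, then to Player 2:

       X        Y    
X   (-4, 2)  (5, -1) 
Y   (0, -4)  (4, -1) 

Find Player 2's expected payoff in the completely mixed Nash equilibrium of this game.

First find p, the probability Player 1 plays X, from Player 2's indifference between X and Y: 2p − 4(1−p) = −p − (1−p), giving p = 1/2.
Since Player 2 is indifferent in equilibrium, Player 2's expected payoff equals the payoff from either column against (1/2, 1/2). Using X: 2(1/2) − 4(1/2) = -1.

-1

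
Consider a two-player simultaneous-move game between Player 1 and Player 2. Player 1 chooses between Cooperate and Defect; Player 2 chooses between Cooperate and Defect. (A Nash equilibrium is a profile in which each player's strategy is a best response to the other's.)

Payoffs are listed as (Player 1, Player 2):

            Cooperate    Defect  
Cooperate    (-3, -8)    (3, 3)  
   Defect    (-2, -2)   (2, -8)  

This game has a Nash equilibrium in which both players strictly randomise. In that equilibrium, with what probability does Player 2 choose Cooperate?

1/2

Let c be the probability that Player 2 plays Cooperate. In a completely mixed equilibrium, Player 1 must be indifferent between Cooperate and Defect.
Player 1's expected payoff from Cooperate is −3c + 3(1−c); from Defect it is −2c + 2(1−c).
Setting these equal: −6c + 3 = −4c + 2, so c = 1/2.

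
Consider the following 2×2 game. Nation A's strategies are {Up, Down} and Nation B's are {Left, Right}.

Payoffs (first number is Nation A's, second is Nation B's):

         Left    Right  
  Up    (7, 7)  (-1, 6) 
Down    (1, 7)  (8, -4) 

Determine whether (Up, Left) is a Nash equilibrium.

At (Up, Left), Nation A earns 7; switching to Down would give 1, so Nation A has no profitable deviation.
Nation B earns 7; switching to Right would give 6, so Nation B has no profitable deviation.
Neither player can gain by a unilateral deviation, so this profile is a Nash equilibrium.

Yes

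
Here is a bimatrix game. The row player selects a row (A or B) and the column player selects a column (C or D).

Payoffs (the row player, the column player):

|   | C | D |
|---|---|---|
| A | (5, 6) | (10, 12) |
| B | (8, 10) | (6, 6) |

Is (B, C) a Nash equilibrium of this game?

Yes

At (B, C), the row player earns 8; switching to A would give 5, so the row player has no profitable deviation.
The column player earns 10; switching to D would give 6, so the column player has no profitable deviation.
Neither player can gain by a unilateral deviation, so this profile is a Nash equilibrium.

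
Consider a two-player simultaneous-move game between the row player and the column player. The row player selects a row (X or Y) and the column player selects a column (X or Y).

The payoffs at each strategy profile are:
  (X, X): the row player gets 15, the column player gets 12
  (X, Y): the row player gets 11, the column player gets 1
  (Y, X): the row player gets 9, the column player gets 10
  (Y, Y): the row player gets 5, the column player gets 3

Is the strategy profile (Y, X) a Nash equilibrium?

At (Y, X), the row player earns 9; switching to X would give 15, so the row player would deviate.
The column player earns 10; switching to Y would give 3, so the column player has no profitable deviation.
Since at least one player can profitably deviate, this is not a Nash equilibrium.

No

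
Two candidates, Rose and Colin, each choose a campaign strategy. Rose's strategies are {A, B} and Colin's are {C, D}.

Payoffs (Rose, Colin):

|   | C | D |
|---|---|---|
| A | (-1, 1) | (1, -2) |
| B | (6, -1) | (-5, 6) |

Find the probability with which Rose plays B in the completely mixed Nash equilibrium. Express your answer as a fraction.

3/10

Let p be the probability that Rose plays A. In a completely mixed equilibrium, Colin must be indifferent between C and D.
Colin's expected payoff from C is p − (1−p); from D it is −2p + 6(1−p).
Setting these equal: 2p − 1 = −8p + 6, so p = 7/10.
Therefore Rose plays B with probability 1 − 7/10 = 3/10.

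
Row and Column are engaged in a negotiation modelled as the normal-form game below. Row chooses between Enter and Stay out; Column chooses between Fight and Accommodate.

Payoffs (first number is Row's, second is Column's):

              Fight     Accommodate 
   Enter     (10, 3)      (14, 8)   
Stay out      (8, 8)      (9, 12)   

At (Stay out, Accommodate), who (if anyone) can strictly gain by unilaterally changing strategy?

Row

Row at (Stay out, Accommodate) earns 9; deviating to Enter yields 14 — a strict improvement.
Column earns 12; deviating to Fight yields 8 — not better.
Only Row has a strictly profitable deviation.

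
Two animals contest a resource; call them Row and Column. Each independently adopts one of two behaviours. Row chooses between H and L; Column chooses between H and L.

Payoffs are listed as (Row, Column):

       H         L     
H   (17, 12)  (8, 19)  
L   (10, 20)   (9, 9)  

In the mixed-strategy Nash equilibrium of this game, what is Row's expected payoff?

73/8

First find q, the probability Column plays H, from Row's indifference between H and L: 17q + 8(1−q) = 10q + 9(1−q), giving q = 1/8.
Since Row is indifferent in equilibrium, Row's expected payoff equals the payoff from either row against (1/8, 7/8). Using H: 17(1/8) + 8(7/8) = 73/8.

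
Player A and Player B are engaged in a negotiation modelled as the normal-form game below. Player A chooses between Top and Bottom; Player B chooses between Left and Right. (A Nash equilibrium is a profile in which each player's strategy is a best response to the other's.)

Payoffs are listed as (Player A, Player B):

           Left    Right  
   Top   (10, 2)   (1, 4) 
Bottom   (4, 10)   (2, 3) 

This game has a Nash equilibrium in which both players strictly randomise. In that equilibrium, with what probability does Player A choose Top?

7/9

Let r be the probability that Player A plays Top. In a completely mixed equilibrium, Player B must be indifferent between Left and Right.
Player B's expected payoff from Left is 2r + 10(1−r); from Right it is 4r + 3(1−r).
Setting these equal: −8r + 10 = r + 3, so r = 7/9.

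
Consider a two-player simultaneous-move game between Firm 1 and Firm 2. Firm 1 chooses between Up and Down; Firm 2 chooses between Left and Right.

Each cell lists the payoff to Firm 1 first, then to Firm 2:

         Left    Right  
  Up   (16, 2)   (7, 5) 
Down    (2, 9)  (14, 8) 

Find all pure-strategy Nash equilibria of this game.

none

(Up, Left): Firm 2 prefers Right (5 > 2) — not an equilibrium.
(Up, Right): Firm 1 prefers Down (14 > 7) — not an equilibrium.
(Down, Left): Firm 1 prefers Up (16 > 2) — not an equilibrium.
(Down, Right): Firm 2 prefers Left (9 > 8) — not an equilibrium.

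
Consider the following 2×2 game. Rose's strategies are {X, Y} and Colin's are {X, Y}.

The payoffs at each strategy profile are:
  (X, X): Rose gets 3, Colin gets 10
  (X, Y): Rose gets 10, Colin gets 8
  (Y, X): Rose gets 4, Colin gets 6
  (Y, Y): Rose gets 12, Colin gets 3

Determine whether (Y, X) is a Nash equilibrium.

Yes

At (Y, X), Rose earns 4; switching to X would give 3, so Rose has no profitable deviation.
Colin earns 6; switching to Y would give 3, so Colin has no profitable deviation.
Neither player can gain by a unilateral deviation, so this profile is a Nash equilibrium.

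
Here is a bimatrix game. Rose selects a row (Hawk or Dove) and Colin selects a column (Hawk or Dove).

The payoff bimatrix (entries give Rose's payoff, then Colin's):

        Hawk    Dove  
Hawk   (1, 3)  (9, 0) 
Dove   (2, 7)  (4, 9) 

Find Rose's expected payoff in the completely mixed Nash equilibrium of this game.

First find q, the probability Colin plays Hawk, from Rose's indifference between Hawk and Dove: q + 9(1−q) = 2q + 4(1−q), giving q = 5/6.
Since Rose is indifferent in equilibrium, Rose's expected payoff equals the payoff from either row against (5/6, 1/6). Using Hawk: (5/6) + 9(1/6) = 7/3.

7/3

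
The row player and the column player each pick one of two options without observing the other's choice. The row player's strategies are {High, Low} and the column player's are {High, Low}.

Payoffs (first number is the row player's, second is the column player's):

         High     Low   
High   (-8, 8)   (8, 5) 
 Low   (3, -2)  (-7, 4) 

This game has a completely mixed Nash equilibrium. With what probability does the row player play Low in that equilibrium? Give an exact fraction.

Let p be the probability that the row player plays High. In a completely mixed equilibrium, the column player must be indifferent between High and Low.
The column player's expected payoff from High is 8p − 2(1−p); from Low it is 5p + 4(1−p).
Setting these equal: 10p − 2 = p + 4, so p = 2/3.
Therefore the row player plays Low with probability 1 − 2/3 = 1/3.

1/3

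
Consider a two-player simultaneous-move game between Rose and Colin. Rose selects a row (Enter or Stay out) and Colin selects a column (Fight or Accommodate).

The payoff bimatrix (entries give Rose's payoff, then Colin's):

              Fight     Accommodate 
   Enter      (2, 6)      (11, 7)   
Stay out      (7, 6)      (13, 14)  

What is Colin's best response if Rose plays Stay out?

Against Stay out, Colin earns 6 from Fight and 14 from Accommodate.
So Accommodate is the best response.

Accommodate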